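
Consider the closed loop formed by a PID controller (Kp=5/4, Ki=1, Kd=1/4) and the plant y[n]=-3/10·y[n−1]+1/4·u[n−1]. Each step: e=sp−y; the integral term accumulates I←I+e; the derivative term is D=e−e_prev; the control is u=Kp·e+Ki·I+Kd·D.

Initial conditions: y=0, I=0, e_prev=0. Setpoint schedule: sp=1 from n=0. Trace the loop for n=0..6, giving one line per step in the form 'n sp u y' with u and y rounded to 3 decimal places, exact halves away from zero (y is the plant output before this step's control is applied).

(exact arithmetic carried between steps; '≈' marks a value shown rounded to 6 d.p. or computed from one; I and e_prev carry over from the previous line; the table rounds u and y to 3 d.p., halves away from zero)
n=0: y=0, sp=1, e=sp−y=1; I=1, D=e−e_prev=1; u=5/4·1+1·1+1/4·1=2.5; next y=-3/10·0+1/4·2.5=0.625
n=1: y=0.625, sp=1, e=sp−y=0.375; I=1.375, D=e−e_prev=-0.625; u=5/4·0.375+1·1.375+1/4·(-0.625)=1.6875; next y=-3/10·0.625+1/4·1.6875=0.234375
n=2: y=0.234375, sp=1, e=sp−y=0.765625; I=2.140625, D=e−e_prev=0.390625; u=5/4·0.765625+1·2.140625+1/4·0.390625≈3.195313; next y=-3/10·0.234375+1/4·3.195313≈0.728516
n=3: y≈0.728516, sp=1, e=sp−y≈0.271484; I≈2.412109, D=e−e_prev≈-0.494141; u=5/4·0.271484+1·2.412109+1/4·(-0.494141)≈2.627930; next y=-3/10·0.728516+1/4·2.627930≈0.438428
n=4: y≈0.438428, sp=1, e=sp−y≈0.561572; I≈2.973682, D=e−e_prev≈0.290088; u=5/4·0.561572+1·2.973682+1/4·0.290088≈3.748169; next y=-3/10·0.438428+1/4·3.748169≈0.805514
n=5: y≈0.805514, sp=1, e=sp−y≈0.194486; I≈3.168168, D=e−e_prev≈-0.367086; u=5/4·0.194486+1·3.168168+1/4·(-0.367086)≈3.319504; next y=-3/10·0.805514+1/4·3.319504≈0.588222
n=6: y≈0.588222, sp=1, e=sp−y≈0.411778; I≈3.579946, D=e−e_prev≈0.217292; u=5/4·0.411778+1·3.579946+1/4·0.217292≈4.148992; next y=-3/10·0.588222+1/4·4.148992≈0.860781

0 1 2.500 0.000
1 1 1.688 0.625
2 1 3.195 0.234
3 1 2.628 0.729
4 1 3.748 0.438
5 1 3.320 0.806
6 1 4.149 0.588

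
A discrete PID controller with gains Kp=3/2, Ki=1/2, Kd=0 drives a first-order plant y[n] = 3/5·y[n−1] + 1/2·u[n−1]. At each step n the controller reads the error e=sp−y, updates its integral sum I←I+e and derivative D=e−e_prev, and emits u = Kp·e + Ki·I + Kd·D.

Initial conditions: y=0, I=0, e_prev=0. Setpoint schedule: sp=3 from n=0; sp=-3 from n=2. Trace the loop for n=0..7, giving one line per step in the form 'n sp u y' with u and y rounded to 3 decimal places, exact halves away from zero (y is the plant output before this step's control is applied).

0 3 6.000 0.000
1 3 1.500 3.000
2 -3 -9.600 2.550
3 -3 -0.735 -3.270
4 -3 -2.481 -2.330
5 -3 -2.199 -2.638
6 -3 -2.291 -2.682
7 -3 -2.305 -2.755

(exact arithmetic carried between steps; '≈' marks a value shown rounded to 6 d.p. or computed from one; I and e_prev carry over from the previous line; the table rounds u and y to 3 d.p., halves away from zero)
n=0: y=0, sp=3, e=sp−y=3; I=3, D=e−e_prev=3; u=3/2·3+1/2·3+0·3=6; next y=3/5·0+1/2·6=3
n=1: y=3, sp=3, e=sp−y=0; I=3, D=e−e_prev=-3; u=3/2·0+1/2·3+0·(-3)=1.5; next y=3/5·3+1/2·1.5=2.55
n=2: y=2.55, sp=-3, e=sp−y=-5.55; I=-2.55, D=e−e_prev=-5.55; u=3/2·(-5.55)+1/2·(-2.55)+0·(-5.55)=-9.6; next y=3/5·2.55+1/2·(-9.6)=-3.27
n=3: y=-3.27, sp=-3, e=sp−y=0.27; I=-2.28, D=e−e_prev=5.82; u=3/2·0.27+1/2·(-2.28)+0·5.82=-0.735; next y=3/5·(-3.27)+1/2·(-0.735)=-2.3295
n=4: y=-2.3295, sp=-3, e=sp−y=-0.6705; I=-2.9505, D=e−e_prev=-0.9405; u=3/2·(-0.6705)+1/2·(-2.9505)+0·(-0.9405)=-2.481; next y=3/5·(-2.3295)+1/2·(-2.481)=-2.6382
n=5: y=-2.6382, sp=-3, e=sp−y=-0.3618; I=-3.3123, D=e−e_prev=0.3087; u=3/2·(-0.3618)+1/2·(-3.3123)+0·0.3087=-2.19885; next y=3/5·(-2.6382)+1/2·(-2.19885)=-2.682345
n=6: y=-2.682345, sp=-3, e=sp−y=-0.317655; I=-3.629955, D=e−e_prev=0.044145; u=3/2·(-0.317655)+1/2·(-3.629955)+0·0.044145=-2.29146; next y=3/5·(-2.682345)+1/2·(-2.29146)=-2.755137
n=7: y=-2.755137, sp=-3, e=sp−y=-0.244863; I=-3.874818, D=e−e_prev=0.072792; u=3/2·(-0.244863)+1/2·(-3.874818)+0·0.072792≈-2.304704; next y=3/5·(-2.755137)+1/2·(-2.304704)≈-2.805434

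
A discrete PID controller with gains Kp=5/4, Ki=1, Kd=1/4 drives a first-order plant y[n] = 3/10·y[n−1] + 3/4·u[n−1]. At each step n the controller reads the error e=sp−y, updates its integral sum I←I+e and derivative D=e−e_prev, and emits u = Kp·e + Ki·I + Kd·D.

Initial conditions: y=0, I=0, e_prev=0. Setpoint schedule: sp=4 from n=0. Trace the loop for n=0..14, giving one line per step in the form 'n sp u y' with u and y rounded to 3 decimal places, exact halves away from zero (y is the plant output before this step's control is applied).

(exact arithmetic carried between steps; '≈' marks a value shown rounded to 6 d.p. or computed from one; I and e_prev carry over from the previous line; the table rounds u and y to 3 d.p., halves away from zero)
n=0: y=0, sp=4, e=sp−y=4; I=4, D=e−e_prev=4; u=5/4·4+1·4+1/4·4=10; next y=3/10·0+3/4·10=7.5
n=1: y=7.5, sp=4, e=sp−y=-3.5; I=0.5, D=e−e_prev=-7.5; u=5/4·(-3.5)+1·0.5+1/4·(-7.5)=-5.75; next y=3/10·7.5+3/4·(-5.75)=-2.0625
n=2: y=-2.0625, sp=4, e=sp−y=6.0625; I=6.5625, D=e−e_prev=9.5625; u=5/4·6.0625+1·6.5625+1/4·9.5625=16.53125; next y=3/10·(-2.0625)+3/4·16.53125≈11.779688
n=3: y≈11.779688, sp=4, e=sp−y≈-7.779688; I≈-1.217188, D=e−e_prev≈-13.842188; u=5/4·(-7.779688)+1·(-1.217188)+1/4·(-13.842188)≈-14.402344; next y=3/10·11.779688+3/4·(-14.402344)≈-7.267852
n=4: y≈-7.267852, sp=4, e=sp−y≈11.267852; I≈10.050664, D=e−e_prev≈19.047539; u=5/4·11.267852+1·10.050664+1/4·19.047539≈28.897363; next y=3/10·(-7.267852)+3/4·28.897363≈19.492667
n=5: y≈19.492667, sp=4, e=sp−y≈-15.492667; I≈-5.442003, D=e−e_prev≈-26.760519; u=5/4·(-15.492667)+1·(-5.442003)+1/4·(-26.760519)≈-31.497966; next y=3/10·19.492667+3/4·(-31.497966)≈-17.775675
n=6: y≈-17.775675, sp=4, e=sp−y≈21.775675; I≈16.333672, D=e−e_prev≈37.268342; u=5/4·21.775675+1·16.333672+1/4·37.268342≈52.870350; next y=3/10·(-17.775675)+3/4·52.870350≈34.320060
n=7: y≈34.320060, sp=4, e=sp−y≈-30.320060; I≈-13.986389, D=e−e_prev≈-52.095735; u=5/4·(-30.320060)+1·(-13.986389)+1/4·(-52.095735)≈-64.910398; next y=3/10·34.320060+3/4·(-64.910398)≈-38.386780
n=8: y≈-38.386780, sp=4, e=sp−y≈42.386780; I≈28.400392, D=e−e_prev≈72.706841; u=5/4·42.386780+1·28.400392+1/4·72.706841≈99.560577; next y=3/10·(-38.386780)+3/4·99.560577≈63.154399
n=9: y≈63.154399, sp=4, e=sp−y≈-59.154399; I≈-30.754007, D=e−e_prev≈-101.541179; u=5/4·(-59.154399)+1·(-30.754007)+1/4·(-101.541179)≈-130.082301; next y=3/10·63.154399+3/4·(-130.082301)≈-78.615406
n=10: y≈-78.615406, sp=4, e=sp−y≈82.615406; I≈51.861399, D=e−e_prev≈141.769805; u=5/4·82.615406+1·51.861399+1/4·141.769805≈190.573107; next y=3/10·(-78.615406)+3/4·190.573107≈119.345209
n=11: y≈119.345209, sp=4, e=sp−y≈-115.345209; I≈-63.483810, D=e−e_prev≈-197.960614; u=5/4·(-115.345209)+1·(-63.483810)+1/4·(-197.960614)≈-257.155474; next y=3/10·119.345209+3/4·(-257.155474)≈-157.063043
n=12: y≈-157.063043, sp=4, e=sp−y≈161.063043; I≈97.579233, D=e−e_prev≈276.408252; u=5/4·161.063043+1·97.579233+1/4·276.408252≈368.010100; next y=3/10·(-157.063043)+3/4·368.010100≈228.888662
n=13: y≈228.888662, sp=4, e=sp−y≈-224.888662; I≈-127.309429, D=e−e_prev≈-385.951705; u=5/4·(-224.888662)+1·(-127.309429)+1/4·(-385.951705)≈-504.908183; next y=3/10·228.888662+3/4·(-504.908183)≈-310.014538
n=14: y≈-310.014538, sp=4, e=sp−y≈314.014538; I≈186.705109, D=e−e_prev≈538.903200; u=5/4·314.014538+1·186.705109+1/4·538.903200≈713.949082; next y=3/10·(-310.014538)+3/4·713.949082≈442.457450

0 4 10.000 0.000
1 4 -5.750 7.500
2 4 16.531 -2.063
3 4 -14.402 11.780
4 4 28.897 -7.268
5 4 -31.498 19.493
6 4 52.870 -17.776
7 4 -64.910 34.320
8 4 99.561 -38.387
9 4 -130.082 63.154
10 4 190.573 -78.615
11 4 -257.155 119.345
12 4 368.010 -157.063
13 4 -504.908 228.889
14 4 713.949 -310.015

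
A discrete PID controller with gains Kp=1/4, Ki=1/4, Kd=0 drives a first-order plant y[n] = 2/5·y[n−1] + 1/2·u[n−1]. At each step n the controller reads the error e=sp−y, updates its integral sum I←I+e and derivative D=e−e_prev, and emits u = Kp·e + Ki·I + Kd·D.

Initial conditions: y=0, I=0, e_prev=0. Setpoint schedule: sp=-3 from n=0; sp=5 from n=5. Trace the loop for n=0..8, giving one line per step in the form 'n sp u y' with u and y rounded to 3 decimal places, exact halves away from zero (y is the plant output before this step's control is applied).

(exact arithmetic carried between steps; '≈' marks a value shown rounded to 6 d.p. or computed from one; I and e_prev carry over from the previous line; the table rounds u and y to 3 d.p., halves away from zero)
n=0: y=0, sp=-3, e=sp−y=-3; I=-3, D=e−e_prev=-3; u=1/4·(-3)+1/4·(-3)+0·(-3)=-1.5; next y=2/5·0+1/2·(-1.5)=-0.75
n=1: y=-0.75, sp=-3, e=sp−y=-2.25; I=-5.25, D=e−e_prev=0.75; u=1/4·(-2.25)+1/4·(-5.25)+0·0.75=-1.875; next y=2/5·(-0.75)+1/2·(-1.875)=-1.2375
n=2: y=-1.2375, sp=-3, e=sp−y=-1.7625; I=-7.0125, D=e−e_prev=0.4875; u=1/4·(-1.7625)+1/4·(-7.0125)+0·0.4875=-2.19375; next y=2/5·(-1.2375)+1/2·(-2.19375)=-1.591875
n=3: y=-1.591875, sp=-3, e=sp−y=-1.408125; I=-8.420625, D=e−e_prev=0.354375; u=1/4·(-1.408125)+1/4·(-8.420625)+0·0.354375≈-2.457188; next y=2/5·(-1.591875)+1/2·(-2.457188)≈-1.865344
n=4: y≈-1.865344, sp=-3, e=sp−y≈-1.134656; I≈-9.555281, D=e−e_prev≈0.273469; u=1/4·(-1.134656)+1/4·(-9.555281)+0·0.273469≈-2.672484; next y=2/5·(-1.865344)+1/2·(-2.672484)≈-2.082380
n=5: y≈-2.082380, sp=5, e=sp−y≈7.082380; I≈-2.472902, D=e−e_prev≈8.217036; u=1/4·7.082380+1/4·(-2.472902)+0·8.217036≈1.152370; next y=2/5·(-2.082380)+1/2·1.152370≈-0.256767
n=6: y≈-0.256767, sp=5, e=sp−y≈5.256767; I≈2.783866, D=e−e_prev≈-1.825613; u=1/4·5.256767+1/4·2.783866+0·(-1.825613)≈2.010158; next y=2/5·(-0.256767)+1/2·2.010158≈0.902372
n=7: y≈0.902372, sp=5, e=sp−y≈4.097628; I≈6.881493, D=e−e_prev≈-1.159139; u=1/4·4.097628+1/4·6.881493+0·(-1.159139)≈2.744780; next y=2/5·0.902372+1/2·2.744780≈1.733339
n=8: y≈1.733339, sp=5, e=sp−y≈3.266661; I≈10.148154, D=e−e_prev≈-0.830967; u=1/4·3.266661+1/4·10.148154+0·(-0.830967)≈3.353704; next y=2/5·1.733339+1/2·3.353704≈2.370188

0 -3 -1.500 0.000
1 -3 -1.875 -0.750
2 -3 -2.194 -1.238
3 -3 -2.457 -1.592
4 -3 -2.672 -1.865
5 5 1.152 -2.082
6 5 2.010 -0.257
7 5 2.745 0.902
8 5 3.354 1.733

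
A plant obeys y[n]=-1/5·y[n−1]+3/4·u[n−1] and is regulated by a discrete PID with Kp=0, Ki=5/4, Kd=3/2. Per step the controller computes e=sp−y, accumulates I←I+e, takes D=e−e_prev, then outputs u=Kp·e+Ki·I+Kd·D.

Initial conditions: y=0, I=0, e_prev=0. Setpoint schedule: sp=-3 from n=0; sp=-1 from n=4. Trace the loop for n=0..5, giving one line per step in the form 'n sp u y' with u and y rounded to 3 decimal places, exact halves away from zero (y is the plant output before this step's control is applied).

(exact arithmetic carried between steps; '≈' marks a value shown rounded to 6 d.p. or computed from one; I and e_prev carry over from the previous line; the table rounds u and y to 3 d.p., halves away from zero)
n=0: y=0, sp=-3, e=sp−y=-3; I=-3, D=e−e_prev=-3; u=0·(-3)+5/4·(-3)+3/2·(-3)=-8.25; next y=-1/5·0+3/4·(-8.25)=-6.1875
n=1: y=-6.1875, sp=-3, e=sp−y=3.1875; I=0.1875, D=e−e_prev=6.1875; u=0·3.1875+5/4·0.1875+3/2·6.1875=9.515625; next y=-1/5·(-6.1875)+3/4·9.515625≈8.374219
n=2: y≈8.374219, sp=-3, e=sp−y≈-11.374219; I≈-11.186719, D=e−e_prev≈-14.561719; u=0·(-11.374219)+5/4·(-11.186719)+3/2·(-14.561719)≈-35.825977; next y=-1/5·8.374219+3/4·(-35.825977)≈-28.544326
n=3: y≈-28.544326, sp=-3, e=sp−y≈25.544326; I≈14.357607, D=e−e_prev≈36.918545; u=0·25.544326+5/4·14.357607+3/2·36.918545≈73.324827; next y=-1/5·(-28.544326)+3/4·73.324827≈60.702485
n=4: y≈60.702485, sp=-1, e=sp−y≈-61.702485; I≈-47.344878, D=e−e_prev≈-87.246811; u=0·(-61.702485)+5/4·(-47.344878)+3/2·(-87.246811)≈-190.051314; next y=-1/5·60.702485+3/4·(-190.051314)≈-154.678983
n=5: y≈-154.678983, sp=-1, e=sp−y≈153.678983; I≈106.334105, D=e−e_prev≈215.381468; u=0·153.678983+5/4·106.334105+3/2·215.381468≈455.989833; next y=-1/5·(-154.678983)+3/4·455.989833≈372.928172

0 -3 -8.250 0.000
1 -3 9.516 -6.188
2 -3 -35.826 8.374
3 -3 73.325 -28.544
4 -1 -190.051 60.702
5 -1 455.990 -154.679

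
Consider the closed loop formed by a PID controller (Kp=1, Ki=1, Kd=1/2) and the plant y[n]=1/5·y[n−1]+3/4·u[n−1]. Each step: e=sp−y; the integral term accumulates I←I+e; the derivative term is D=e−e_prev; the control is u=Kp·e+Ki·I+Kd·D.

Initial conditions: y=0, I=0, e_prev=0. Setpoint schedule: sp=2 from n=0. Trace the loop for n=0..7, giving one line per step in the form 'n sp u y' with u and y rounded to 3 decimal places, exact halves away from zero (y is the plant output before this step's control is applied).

(exact arithmetic carried between steps; '≈' marks a value shown rounded to 6 d.p. or computed from one; I and e_prev carry over from the previous line; the table rounds u and y to 3 d.p., halves away from zero)
n=0: y=0, sp=2, e=sp−y=2; I=2, D=e−e_prev=2; u=1·2+1·2+1/2·2=5; next y=1/5·0+3/4·5=3.75
n=1: y=3.75, sp=2, e=sp−y=-1.75; I=0.25, D=e−e_prev=-3.75; u=1·(-1.75)+1·0.25+1/2·(-3.75)=-3.375; next y=1/5·3.75+3/4·(-3.375)=-1.78125
n=2: y=-1.78125, sp=2, e=sp−y=3.78125; I=4.03125, D=e−e_prev=5.53125; u=1·3.78125+1·4.03125+1/2·5.53125=10.578125; next y=1/5·(-1.78125)+3/4·10.578125≈7.577344
n=3: y≈7.577344, sp=2, e=sp−y≈-5.577344; I≈-1.546094, D=e−e_prev≈-9.358594; u=1·(-5.577344)+1·(-1.546094)+1/2·(-9.358594)≈-11.802734; next y=1/5·7.577344+3/4·(-11.802734)≈-7.336582
n=4: y≈-7.336582, sp=2, e=sp−y≈9.336582; I≈7.790488, D=e−e_prev≈14.913926; u=1·9.336582+1·7.790488+1/2·14.913926≈24.584033; next y=1/5·(-7.336582)+3/4·24.584033≈16.970708
n=5: y≈16.970708, sp=2, e=sp−y≈-14.970708; I≈-7.180220, D=e−e_prev≈-24.307291; u=1·(-14.970708)+1·(-7.180220)+1/2·(-24.307291)≈-34.304574; next y=1/5·16.970708+3/4·(-34.304574)≈-22.334289
n=6: y≈-22.334289, sp=2, e=sp−y≈24.334289; I≈17.154069, D=e−e_prev≈39.304997; u=1·24.334289+1·17.154069+1/2·39.304997≈61.140856; next y=1/5·(-22.334289)+3/4·61.140856≈41.388784
n=7: y≈41.388784, sp=2, e=sp−y≈-39.388784; I≈-22.234716, D=e−e_prev≈-63.723073; u=1·(-39.388784)+1·(-22.234716)+1/2·(-63.723073)≈-93.485036; next y=1/5·41.388784+3/4·(-93.485036)≈-61.836020

0 2 5.000 0.000
1 2 -3.375 3.750
2 2 10.578 -1.781
3 2 -11.803 7.577
4 2 24.584 -7.337
5 2 -34.305 16.971
6 2 61.141 -22.334
7 2 -93.485 41.389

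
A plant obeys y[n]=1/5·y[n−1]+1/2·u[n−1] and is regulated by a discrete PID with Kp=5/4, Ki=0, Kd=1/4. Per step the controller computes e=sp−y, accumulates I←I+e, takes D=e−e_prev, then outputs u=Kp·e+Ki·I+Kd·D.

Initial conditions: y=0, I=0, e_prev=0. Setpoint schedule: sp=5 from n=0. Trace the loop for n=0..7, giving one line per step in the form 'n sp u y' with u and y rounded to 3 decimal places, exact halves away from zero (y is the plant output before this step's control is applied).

0 5 7.500 0.000
1 5 0.625 3.750
2 5 5.594 1.063
3 5 2.002 3.009
4 5 4.598 1.603
5 5 2.721 2.620
6 5 4.078 1.884
7 5 3.097 2.416

(exact arithmetic carried between steps; '≈' marks a value shown rounded to 6 d.p. or computed from one; I and e_prev carry over from the previous line; the table rounds u and y to 3 d.p., halves away from zero)
n=0: y=0, sp=5, e=sp−y=5; I=5, D=e−e_prev=5; u=5/4·5+0·5+1/4·5=7.5; next y=1/5·0+1/2·7.5=3.75
n=1: y=3.75, sp=5, e=sp−y=1.25; I=6.25, D=e−e_prev=-3.75; u=5/4·1.25+0·6.25+1/4·(-3.75)=0.625; next y=1/5·3.75+1/2·0.625=1.0625
n=2: y=1.0625, sp=5, e=sp−y=3.9375; I=10.1875, D=e−e_prev=2.6875; u=5/4·3.9375+0·10.1875+1/4·2.6875=5.59375; next y=1/5·1.0625+1/2·5.59375=3.009375
n=3: y=3.009375, sp=5, e=sp−y=1.990625; I=12.178125, D=e−e_prev=-1.946875; u=5/4·1.990625+0·12.178125+1/4·(-1.946875)≈2.001563; next y=1/5·3.009375+1/2·2.001563≈1.602656
n=4: y≈1.602656, sp=5, e=sp−y≈3.397344; I≈15.575469, D=e−e_prev≈1.406719; u=5/4·3.397344+0·15.575469+1/4·1.406719≈4.598359; next y=1/5·1.602656+1/2·4.598359≈2.619711
n=5: y≈2.619711, sp=5, e=sp−y≈2.380289; I≈17.955758, D=e−e_prev≈-1.017055; u=5/4·2.380289+0·17.955758+1/4·(-1.017055)≈2.721098; next y=1/5·2.619711+1/2·2.721098≈1.884491
n=6: y≈1.884491, sp=5, e=sp−y≈3.115509; I≈21.071267, D=e−e_prev≈0.735220; u=5/4·3.115509+0·21.071267+1/4·0.735220≈4.078191; next y=1/5·1.884491+1/2·4.078191≈2.415994
n=7: y≈2.415994, sp=5, e=sp−y≈2.584006; I≈23.655273, D=e−e_prev≈-0.531503; u=5/4·2.584006+0·23.655273+1/4·(-0.531503)≈3.097132; next y=1/5·2.415994+1/2·3.097132≈2.031765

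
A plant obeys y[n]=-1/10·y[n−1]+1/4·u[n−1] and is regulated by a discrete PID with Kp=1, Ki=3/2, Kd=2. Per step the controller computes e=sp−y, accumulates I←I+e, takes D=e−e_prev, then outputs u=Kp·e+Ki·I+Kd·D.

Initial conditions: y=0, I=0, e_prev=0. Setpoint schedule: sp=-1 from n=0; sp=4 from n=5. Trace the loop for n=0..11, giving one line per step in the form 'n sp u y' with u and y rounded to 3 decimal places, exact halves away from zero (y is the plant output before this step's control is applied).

(exact arithmetic carried between steps; '≈' marks a value shown rounded to 6 d.p. or computed from one; I and e_prev carry over from the previous line; the table rounds u and y to 3 d.p., halves away from zero)
n=0: y=0, sp=-1, e=sp−y=-1; I=-1, D=e−e_prev=-1; u=1·(-1)+3/2·(-1)+2·(-1)=-4.5; next y=-1/10·0+1/4·(-4.5)=-1.125
n=1: y=-1.125, sp=-1, e=sp−y=0.125; I=-0.875, D=e−e_prev=1.125; u=1·0.125+3/2·(-0.875)+2·1.125=1.0625; next y=-1/10·(-1.125)+1/4·1.0625=0.378125
n=2: y=0.378125, sp=-1, e=sp−y=-1.378125; I=-2.253125, D=e−e_prev=-1.503125; u=1·(-1.378125)+3/2·(-2.253125)+2·(-1.503125)≈-7.764063; next y=-1/10·0.378125+1/4·(-7.764063)≈-1.978828
n=3: y≈-1.978828, sp=-1, e=sp−y≈0.978828; I≈-1.274297, D=e−e_prev≈2.356953; u=1·0.978828+3/2·(-1.274297)+2·2.356953≈3.781289; next y=-1/10·(-1.978828)+1/4·3.781289≈1.143205
n=4: y≈1.143205, sp=-1, e=sp−y≈-2.143205; I≈-3.417502, D=e−e_prev≈-3.122033; u=1·(-2.143205)+3/2·(-3.417502)+2·(-3.122033)≈-13.513524; next y=-1/10·1.143205+1/4·(-13.513524)≈-3.492702
n=5: y≈-3.492702, sp=4, e=sp−y≈7.492702; I≈4.075200, D=e−e_prev≈9.635907; u=1·7.492702+3/2·4.075200+2·9.635907≈32.877314; next y=-1/10·(-3.492702)+1/4·32.877314≈8.568599
n=6: y≈8.568599, sp=4, e=sp−y≈-4.568599; I≈-0.493399, D=e−e_prev≈-12.061300; u=1·(-4.568599)+3/2·(-0.493399)+2·(-12.061300)≈-29.431298; next y=-1/10·8.568599+1/4·(-29.431298)≈-8.214684
n=7: y≈-8.214684, sp=4, e=sp−y≈12.214684; I≈11.721285, D=e−e_prev≈16.783283; u=1·12.214684+3/2·11.721285+2·16.783283≈63.363179; next y=-1/10·(-8.214684)+1/4·63.363179≈16.662263
n=8: y≈16.662263, sp=4, e=sp−y≈-12.662263; I≈-0.940978, D=e−e_prev≈-24.876948; u=1·(-12.662263)+3/2·(-0.940978)+2·(-24.876948)≈-63.827625; next y=-1/10·16.662263+1/4·(-63.827625)≈-17.623133
n=9: y≈-17.623133, sp=4, e=sp−y≈21.623133; I≈20.682155, D=e−e_prev≈34.285396; u=1·21.623133+3/2·20.682155+2·34.285396≈121.217156; next y=-1/10·(-17.623133)+1/4·121.217156≈32.066602
n=10: y≈32.066602, sp=4, e=sp−y≈-28.066602; I≈-7.384448, D=e−e_prev≈-49.689735; u=1·(-28.066602)+3/2·(-7.384448)+2·(-49.689735)≈-138.522743; next y=-1/10·32.066602+1/4·(-138.522743)≈-37.837346
n=11: y≈-37.837346, sp=4, e=sp−y≈41.837346; I≈34.452899, D=e−e_prev≈69.903948; u=1·41.837346+3/2·34.452899+2·69.903948≈233.324591; next y=-1/10·(-37.837346)+1/4·233.324591≈62.114882

0 -1 -4.500 0.000
1 -1 1.063 -1.125
2 -1 -7.764 0.378
3 -1 3.781 -1.979
4 -1 -13.514 1.143
5 4 32.877 -3.493
6 4 -29.431 8.569
7 4 63.363 -8.215
8 4 -63.828 16.662
9 4 121.217 -17.623
10 4 -138.523 32.067
11 4 233.325 -37.837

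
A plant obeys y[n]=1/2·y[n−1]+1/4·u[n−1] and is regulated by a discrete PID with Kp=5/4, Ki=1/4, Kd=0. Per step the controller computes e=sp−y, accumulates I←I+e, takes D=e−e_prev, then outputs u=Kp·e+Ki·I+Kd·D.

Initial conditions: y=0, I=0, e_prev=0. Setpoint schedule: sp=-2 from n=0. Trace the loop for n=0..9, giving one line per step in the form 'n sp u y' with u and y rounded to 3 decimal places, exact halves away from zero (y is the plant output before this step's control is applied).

(exact arithmetic carried between steps; '≈' marks a value shown rounded to 6 d.p. or computed from one; I and e_prev carry over from the previous line; the table rounds u and y to 3 d.p., halves away from zero)
n=0: y=0, sp=-2, e=sp−y=-2; I=-2, D=e−e_prev=-2; u=5/4·(-2)+1/4·(-2)+0·(-2)=-3; next y=1/2·0+1/4·(-3)=-0.75
n=1: y=-0.75, sp=-2, e=sp−y=-1.25; I=-3.25, D=e−e_prev=0.75; u=5/4·(-1.25)+1/4·(-3.25)+0·0.75=-2.375; next y=1/2·(-0.75)+1/4·(-2.375)=-0.96875
n=2: y=-0.96875, sp=-2, e=sp−y=-1.03125; I=-4.28125, D=e−e_prev=0.21875; u=5/4·(-1.03125)+1/4·(-4.28125)+0·0.21875=-2.359375; next y=1/2·(-0.96875)+1/4·(-2.359375)≈-1.074219
n=3: y≈-1.074219, sp=-2, e=sp−y≈-0.925781; I≈-5.207031, D=e−e_prev≈0.105469; u=5/4·(-0.925781)+1/4·(-5.207031)+0·0.105469≈-2.458984; next y=1/2·(-1.074219)+1/4·(-2.458984)≈-1.151855
n=4: y≈-1.151855, sp=-2, e=sp−y≈-0.848145; I≈-6.055176, D=e−e_prev≈0.077637; u=5/4·(-0.848145)+1/4·(-6.055176)+0·0.077637≈-2.573975; next y=1/2·(-1.151855)+1/4·(-2.573975)≈-1.219421
n=5: y≈-1.219421, sp=-2, e=sp−y≈-0.780579; I≈-6.835754, D=e−e_prev≈0.067566; u=5/4·(-0.780579)+1/4·(-6.835754)+0·0.067566≈-2.684662; next y=1/2·(-1.219421)+1/4·(-2.684662)≈-1.280876
n=6: y≈-1.280876, sp=-2, e=sp−y≈-0.719124; I≈-7.554878, D=e−e_prev≈0.061455; u=5/4·(-0.719124)+1/4·(-7.554878)+0·0.061455≈-2.787624; next y=1/2·(-1.280876)+1/4·(-2.787624)≈-1.337344
n=7: y≈-1.337344, sp=-2, e=sp−y≈-0.662656; I≈-8.217534, D=e−e_prev≈0.056468; u=5/4·(-0.662656)+1/4·(-8.217534)+0·0.056468≈-2.882703; next y=1/2·(-1.337344)+1/4·(-2.882703)≈-1.389348
n=8: y≈-1.389348, sp=-2, e=sp−y≈-0.610652; I≈-8.828186, D=e−e_prev≈0.052004; u=5/4·(-0.610652)+1/4·(-8.828186)+0·0.052004≈-2.970362; next y=1/2·(-1.389348)+1/4·(-2.970362)≈-1.437264
n=9: y≈-1.437264, sp=-2, e=sp−y≈-0.562736; I≈-9.390922, D=e−e_prev≈0.047916; u=5/4·(-0.562736)+1/4·(-9.390922)+0·0.047916≈-3.051150; next y=1/2·(-1.437264)+1/4·(-3.051150)≈-1.481420

0 -2 -3.000 0.000
1 -2 -2.375 -0.750
2 -2 -2.359 -0.969
3 -2 -2.459 -1.074
4 -2 -2.574 -1.152
5 -2 -2.685 -1.219
6 -2 -2.788 -1.281
7 -2 -2.883 -1.337
8 -2 -2.970 -1.389
9 -2 -3.051 -1.437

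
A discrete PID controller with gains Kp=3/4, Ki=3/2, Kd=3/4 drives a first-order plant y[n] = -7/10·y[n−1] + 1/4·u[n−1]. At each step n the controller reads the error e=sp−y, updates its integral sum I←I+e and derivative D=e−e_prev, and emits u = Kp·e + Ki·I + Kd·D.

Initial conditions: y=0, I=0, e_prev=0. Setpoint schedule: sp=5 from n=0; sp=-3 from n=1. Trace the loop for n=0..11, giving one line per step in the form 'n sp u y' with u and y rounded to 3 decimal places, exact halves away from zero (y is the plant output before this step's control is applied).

0 5 15.000 0.000
1 -3 -16.500 3.750
2 -3 13.688 -6.750
3 -3 -33.253 8.147
4 -3 27.688 -14.016
5 -3 -64.658 16.733
6 -3 62.637 -27.878
7 -3 -122.659 35.174
8 -3 138.750 -55.286
9 -3 -236.689 73.388
10 -3 297.030 -110.544
11 -3 -466.149 151.638

(exact arithmetic carried between steps; '≈' marks a value shown rounded to 6 d.p. or computed from one; I and e_prev carry over from the previous line; the table rounds u and y to 3 d.p., halves away from zero)
n=0: y=0, sp=5, e=sp−y=5; I=5, D=e−e_prev=5; u=3/4·5+3/2·5+3/4·5=15; next y=-7/10·0+1/4·15=3.75
n=1: y=3.75, sp=-3, e=sp−y=-6.75; I=-1.75, D=e−e_prev=-11.75; u=3/4·(-6.75)+3/2·(-1.75)+3/4·(-11.75)=-16.5; next y=-7/10·3.75+1/4·(-16.5)=-6.75
n=2: y=-6.75, sp=-3, e=sp−y=3.75; I=2, D=e−e_prev=10.5; u=3/4·3.75+3/2·2+3/4·10.5=13.6875; next y=-7/10·(-6.75)+1/4·13.6875=8.146875
n=3: y=8.146875, sp=-3, e=sp−y=-11.146875; I=-9.146875, D=e−e_prev=-14.896875; u=3/4·(-11.146875)+3/2·(-9.146875)+3/4·(-14.896875)=-33.253125; next y=-7/10·8.146875+1/4·(-33.253125)≈-14.016094
n=4: y≈-14.016094, sp=-3, e=sp−y≈11.016094; I≈1.869219, D=e−e_prev≈22.162969; u=3/4·11.016094+3/2·1.869219+3/4·22.162969≈27.688125; next y=-7/10·(-14.016094)+1/4·27.688125≈16.733297
n=5: y≈16.733297, sp=-3, e=sp−y≈-19.733297; I≈-17.864078, D=e−e_prev≈-30.749391; u=3/4·(-19.733297)+3/2·(-17.864078)+3/4·(-30.749391)≈-64.658133; next y=-7/10·16.733297+1/4·(-64.658133)≈-27.877841
n=6: y≈-27.877841, sp=-3, e=sp−y≈24.877841; I≈7.013763, D=e−e_prev≈44.611138; u=3/4·24.877841+3/2·7.013763+3/4·44.611138≈62.637379; next y=-7/10·(-27.877841)+1/4·62.637379≈35.173833
n=7: y≈35.173833, sp=-3, e=sp−y≈-38.173833; I≈-31.160070, D=e−e_prev≈-63.051674; u=3/4·(-38.173833)+3/2·(-31.160070)+3/4·(-63.051674)≈-122.659236; next y=-7/10·35.173833+1/4·(-122.659236)≈-55.286492
n=8: y≈-55.286492, sp=-3, e=sp−y≈52.286492; I≈21.126422, D=e−e_prev≈90.460326; u=3/4·52.286492+3/2·21.126422+3/4·90.460326≈138.749747; next y=-7/10·(-55.286492)+1/4·138.749747≈73.387981
n=9: y≈73.387981, sp=-3, e=sp−y≈-76.387981; I≈-55.261559, D=e−e_prev≈-128.674474; u=3/4·(-76.387981)+3/2·(-55.261559)+3/4·(-128.674474)≈-236.689180; next y=-7/10·73.387981+1/4·(-236.689180)≈-110.543882
n=10: y≈-110.543882, sp=-3, e=sp−y≈107.543882; I≈52.282323, D=e−e_prev≈183.931863; u=3/4·107.543882+3/2·52.282323+3/4·183.931863≈297.030293; next y=-7/10·(-110.543882)+1/4·297.030293≈151.638291
n=11: y≈151.638291, sp=-3, e=sp−y≈-154.638291; I≈-102.355968, D=e−e_prev≈-262.182173; u=3/4·(-154.638291)+3/2·(-102.355968)+3/4·(-262.182173)≈-466.149300; next y=-7/10·151.638291+1/4·(-466.149300)≈-222.684128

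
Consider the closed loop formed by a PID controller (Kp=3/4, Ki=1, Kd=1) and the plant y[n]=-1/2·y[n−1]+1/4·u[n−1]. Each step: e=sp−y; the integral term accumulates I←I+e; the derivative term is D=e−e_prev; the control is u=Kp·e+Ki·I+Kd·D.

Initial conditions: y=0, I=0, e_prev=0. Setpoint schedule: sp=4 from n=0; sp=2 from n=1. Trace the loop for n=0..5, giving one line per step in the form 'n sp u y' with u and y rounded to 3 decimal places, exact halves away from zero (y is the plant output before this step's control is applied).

0 4 11.000 0.000
1 2 -2.063 2.750
2 2 14.699 -1.891
3 2 -3.955 4.620
4 2 21.713 -3.299
5 2 -9.443 7.078

(exact arithmetic carried between steps; '≈' marks a value shown rounded to 6 d.p. or computed from one; I and e_prev carry over from the previous line; the table rounds u and y to 3 d.p., halves away from zero)
n=0: y=0, sp=4, e=sp−y=4; I=4, D=e−e_prev=4; u=3/4·4+1·4+1·4=11; next y=-1/2·0+1/4·11=2.75
n=1: y=2.75, sp=2, e=sp−y=-0.75; I=3.25, D=e−e_prev=-4.75; u=3/4·(-0.75)+1·3.25+1·(-4.75)=-2.0625; next y=-1/2·2.75+1/4·(-2.0625)=-1.890625
n=2: y=-1.890625, sp=2, e=sp−y=3.890625; I=7.140625, D=e−e_prev=4.640625; u=3/4·3.890625+1·7.140625+1·4.640625≈14.699219; next y=-1/2·(-1.890625)+1/4·14.699219≈4.620117
n=3: y≈4.620117, sp=2, e=sp−y≈-2.620117; I≈4.520508, D=e−e_prev≈-6.510742; u=3/4·(-2.620117)+1·4.520508+1·(-6.510742)≈-3.955322; next y=-1/2·4.620117+1/4·(-3.955322)≈-3.298889
n=4: y≈-3.298889, sp=2, e=sp−y≈5.298889; I≈9.819397, D=e−e_prev≈7.919006; u=3/4·5.298889+1·9.819397+1·7.919006≈21.712570; next y=-1/2·(-3.298889)+1/4·21.712570≈7.077587
n=5: y≈7.077587, sp=2, e=sp−y≈-5.077587; I≈4.741810, D=e−e_prev≈-10.376476; u=3/4·(-5.077587)+1·4.741810+1·(-10.376476)≈-9.442857; next y=-1/2·7.077587+1/4·(-9.442857)≈-5.899508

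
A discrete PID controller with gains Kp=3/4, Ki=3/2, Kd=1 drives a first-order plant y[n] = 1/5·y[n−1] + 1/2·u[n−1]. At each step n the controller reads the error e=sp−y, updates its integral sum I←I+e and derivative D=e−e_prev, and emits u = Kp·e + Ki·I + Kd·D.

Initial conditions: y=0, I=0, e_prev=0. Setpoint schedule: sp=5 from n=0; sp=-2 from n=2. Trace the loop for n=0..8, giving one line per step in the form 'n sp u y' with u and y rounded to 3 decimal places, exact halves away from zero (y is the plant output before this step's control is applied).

(exact arithmetic carried between steps; '≈' marks a value shown rounded to 6 d.p. or computed from one; I and e_prev carry over from the previous line; the table rounds u and y to 3 d.p., halves away from zero)
n=0: y=0, sp=5, e=sp−y=5; I=5, D=e−e_prev=5; u=3/4·5+3/2·5+1·5=16.25; next y=1/5·0+1/2·16.25=8.125
n=1: y=8.125, sp=5, e=sp−y=-3.125; I=1.875, D=e−e_prev=-8.125; u=3/4·(-3.125)+3/2·1.875+1·(-8.125)=-7.65625; next y=1/5·8.125+1/2·(-7.65625)=-2.203125
n=2: y=-2.203125, sp=-2, e=sp−y=0.203125; I=2.078125, D=e−e_prev=3.328125; u=3/4·0.203125+3/2·2.078125+1·3.328125≈6.597656; next y=1/5·(-2.203125)+1/2·6.597656≈2.858203
n=3: y≈2.858203, sp=-2, e=sp−y≈-4.858203; I≈-2.780078, D=e−e_prev≈-5.061328; u=3/4·(-4.858203)+3/2·(-2.780078)+1·(-5.061328)≈-12.875098; next y=1/5·2.858203+1/2·(-12.875098)≈-5.865908
n=4: y≈-5.865908, sp=-2, e=sp−y≈3.865908; I≈1.085830, D=e−e_prev≈8.724111; u=3/4·3.865908+3/2·1.085830+1·8.724111≈13.252288; next y=1/5·(-5.865908)+1/2·13.252288≈5.452962
n=5: y≈5.452962, sp=-2, e=sp−y≈-7.452962; I≈-6.367132, D=e−e_prev≈-11.318870; u=3/4·(-7.452962)+3/2·(-6.367132)+1·(-11.318870)≈-26.459290; next y=1/5·5.452962+1/2·(-26.459290)≈-12.139053
n=6: y≈-12.139053, sp=-2, e=sp−y≈10.139053; I≈3.771921, D=e−e_prev≈17.592015; u=3/4·10.139053+3/2·3.771921+1·17.592015≈30.854185; next y=1/5·(-12.139053)+1/2·30.854185≈12.999282
n=7: y≈12.999282, sp=-2, e=sp−y≈-14.999282; I≈-11.227361, D=e−e_prev≈-25.138335; u=3/4·(-14.999282)+3/2·(-11.227361)+1·(-25.138335)≈-53.228838; next y=1/5·12.999282+1/2·(-53.228838)≈-24.014563
n=8: y≈-24.014563, sp=-2, e=sp−y≈22.014563; I≈10.787201, D=e−e_prev≈37.013845; u=3/4·22.014563+3/2·10.787201+1·37.013845≈69.705569; next y=1/5·(-24.014563)+1/2·69.705569≈30.049872

0 5 16.250 0.000
1 5 -7.656 8.125
2 -2 6.598 -2.203
3 -2 -12.875 2.858
4 -2 13.252 -5.866
5 -2 -26.459 5.453
6 -2 30.854 -12.139
7 -2 -53.229 12.999
8 -2 69.706 -24.015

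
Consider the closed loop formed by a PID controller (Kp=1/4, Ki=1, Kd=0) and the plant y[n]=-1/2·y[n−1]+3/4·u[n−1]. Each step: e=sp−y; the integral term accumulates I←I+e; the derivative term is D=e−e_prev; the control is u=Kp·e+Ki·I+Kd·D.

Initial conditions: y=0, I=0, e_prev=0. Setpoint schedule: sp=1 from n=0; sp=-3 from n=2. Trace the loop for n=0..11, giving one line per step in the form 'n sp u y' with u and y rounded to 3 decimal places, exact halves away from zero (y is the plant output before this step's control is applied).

0 1 1.250 0.000
1 1 1.078 0.938
2 -3 -3.112 0.340
3 -3 -2.897 -2.504
4 -3 -5.372 -0.921
5 -3 -4.141 -3.569
6 -3 -6.382 -1.322
7 -3 -4.555 -4.125
8 -3 -6.894 -1.354
9 -3 -4.616 -4.494
10 -3 -7.221 -1.215
11 -3 -4.514 -4.808

(exact arithmetic carried between steps; '≈' marks a value shown rounded to 6 d.p. or computed from one; I and e_prev carry over from the previous line; the table rounds u and y to 3 d.p., halves away from zero)
n=0: y=0, sp=1, e=sp−y=1; I=1, D=e−e_prev=1; u=1/4·1+1·1+0·1=1.25; next y=-1/2·0+3/4·1.25=0.9375
n=1: y=0.9375, sp=1, e=sp−y=0.0625; I=1.0625, D=e−e_prev=-0.9375; u=1/4·0.0625+1·1.0625+0·(-0.9375)=1.078125; next y=-1/2·0.9375+3/4·1.078125≈0.339844
n=2: y≈0.339844, sp=-3, e=sp−y≈-3.339844; I≈-2.277344, D=e−e_prev≈-3.402344; u=1/4·(-3.339844)+1·(-2.277344)+0·(-3.402344)≈-3.112305; next y=-1/2·0.339844+3/4·(-3.112305)≈-2.504150
n=3: y≈-2.504150, sp=-3, e=sp−y≈-0.495850; I≈-2.773193, D=e−e_prev≈2.843994; u=1/4·(-0.495850)+1·(-2.773193)+0·2.843994≈-2.897156; next y=-1/2·(-2.504150)+3/4·(-2.897156)≈-0.920792
n=4: y≈-0.920792, sp=-3, e=sp−y≈-2.079208; I≈-4.852402, D=e−e_prev≈-1.583359; u=1/4·(-2.079208)+1·(-4.852402)+0·(-1.583359)≈-5.372204; next y=-1/2·(-0.920792)+3/4·(-5.372204)≈-3.568757
n=5: y≈-3.568757, sp=-3, e=sp−y≈0.568757; I≈-4.283645, D=e−e_prev≈2.647965; u=1/4·0.568757+1·(-4.283645)+0·2.647965≈-4.141455; next y=-1/2·(-3.568757)+3/4·(-4.141455)≈-1.321713
n=6: y≈-1.321713, sp=-3, e=sp−y≈-1.678287; I≈-5.961932, D=e−e_prev≈-2.247044; u=1/4·(-1.678287)+1·(-5.961932)+0·(-2.247044)≈-6.381503; next y=-1/2·(-1.321713)+3/4·(-6.381503)≈-4.125271
n=7: y≈-4.125271, sp=-3, e=sp−y≈1.125271; I≈-4.836661, D=e−e_prev≈2.803558; u=1/4·1.125271+1·(-4.836661)+0·2.803558≈-4.555343; next y=-1/2·(-4.125271)+3/4·(-4.555343)≈-1.353872
n=8: y≈-1.353872, sp=-3, e=sp−y≈-1.646128; I≈-6.482789, D=e−e_prev≈-2.771399; u=1/4·(-1.646128)+1·(-6.482789)+0·(-2.771399)≈-6.894321; next y=-1/2·(-1.353872)+3/4·(-6.894321)≈-4.493805
n=9: y≈-4.493805, sp=-3, e=sp−y≈1.493805; I≈-4.988984, D=e−e_prev≈3.139933; u=1/4·1.493805+1·(-4.988984)+0·3.139933≈-4.615533; next y=-1/2·(-4.493805)+3/4·(-4.615533)≈-1.214747
n=10: y≈-1.214747, sp=-3, e=sp−y≈-1.785253; I≈-6.774237, D=e−e_prev≈-3.279058; u=1/4·(-1.785253)+1·(-6.774237)+0·(-3.279058)≈-7.220550; next y=-1/2·(-1.214747)+3/4·(-7.220550)≈-4.808039
n=11: y≈-4.808039, sp=-3, e=sp−y≈1.808039; I≈-4.966198, D=e−e_prev≈3.593292; u=1/4·1.808039+1·(-4.966198)+0·3.593292≈-4.514188; next y=-1/2·(-4.808039)+3/4·(-4.514188)≈-0.981622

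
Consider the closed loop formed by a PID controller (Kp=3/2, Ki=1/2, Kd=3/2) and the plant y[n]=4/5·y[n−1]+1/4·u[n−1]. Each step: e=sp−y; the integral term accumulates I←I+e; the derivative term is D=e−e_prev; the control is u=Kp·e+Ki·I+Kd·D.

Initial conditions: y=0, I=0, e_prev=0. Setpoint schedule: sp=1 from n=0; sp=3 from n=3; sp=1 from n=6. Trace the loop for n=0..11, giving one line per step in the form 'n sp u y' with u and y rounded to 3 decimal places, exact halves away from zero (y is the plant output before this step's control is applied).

(exact arithmetic carried between steps; '≈' marks a value shown rounded to 6 d.p. or computed from one; I and e_prev carry over from the previous line; the table rounds u and y to 3 d.p., halves away from zero)
n=0: y=0, sp=1, e=sp−y=1; I=1, D=e−e_prev=1; u=3/2·1+1/2·1+3/2·1=3.5; next y=4/5·0+1/4·3.5=0.875
n=1: y=0.875, sp=1, e=sp−y=0.125; I=1.125, D=e−e_prev=-0.875; u=3/2·0.125+1/2·1.125+3/2·(-0.875)=-0.5625; next y=4/5·0.875+1/4·(-0.5625)=0.559375
n=2: y=0.559375, sp=1, e=sp−y=0.440625; I=1.565625, D=e−e_prev=0.315625; u=3/2·0.440625+1/2·1.565625+3/2·0.315625≈1.917188; next y=4/5·0.559375+1/4·1.917188≈0.926797
n=3: y≈0.926797, sp=3, e=sp−y≈2.073203; I≈3.638828, D=e−e_prev≈1.632578; u=3/2·2.073203+1/2·3.638828+3/2·1.632578≈7.378086; next y=4/5·0.926797+1/4·7.378086≈2.585959
n=4: y≈2.585959, sp=3, e=sp−y≈0.414041; I≈4.052869, D=e−e_prev≈-1.659162; u=3/2·0.414041+1/2·4.052869+3/2·(-1.659162)≈0.158753; next y=4/5·2.585959+1/4·0.158753≈2.108455
n=5: y≈2.108455, sp=3, e=sp−y≈0.891545; I≈4.944414, D=e−e_prev≈0.477504; u=3/2·0.891545+1/2·4.944414+3/2·0.477504≈4.525779; next y=4/5·2.108455+1/4·4.525779≈2.818209
n=6: y≈2.818209, sp=1, e=sp−y≈-1.818209; I≈3.126205, D=e−e_prev≈-2.709754; u=3/2·(-1.818209)+1/2·3.126205+3/2·(-2.709754)≈-5.228842; next y=4/5·2.818209+1/4·(-5.228842)≈0.947357
n=7: y≈0.947357, sp=1, e=sp−y≈0.052643; I≈3.178848, D=e−e_prev≈1.870852; u=3/2·0.052643+1/2·3.178848+3/2·1.870852≈4.474667; next y=4/5·0.947357+1/4·4.474667≈1.876552
n=8: y≈1.876552, sp=1, e=sp−y≈-0.876552; I≈2.302296, D=e−e_prev≈-0.929195; u=3/2·(-0.876552)+1/2·2.302296+3/2·(-0.929195)≈-1.557474; next y=4/5·1.876552+1/4·(-1.557474)≈1.111873
n=9: y≈1.111873, sp=1, e=sp−y≈-0.111873; I≈2.190422, D=e−e_prev≈0.764679; u=3/2·(-0.111873)+1/2·2.190422+3/2·0.764679≈2.074419; next y=4/5·1.111873+1/4·2.074419≈1.408104
n=10: y≈1.408104, sp=1, e=sp−y≈-0.408104; I≈1.782319, D=e−e_prev≈-0.296230; u=3/2·(-0.408104)+1/2·1.782319+3/2·(-0.296230)≈-0.165341; next y=4/5·1.408104+1/4·(-0.165341)≈1.085148
n=11: y≈1.085148, sp=1, e=sp−y≈-0.085148; I≈1.697171, D=e−e_prev≈0.322956; u=3/2·(-0.085148)+1/2·1.697171+3/2·0.322956≈1.205298; next y=4/5·1.085148+1/4·1.205298≈1.169443

0 1 3.500 0.000
1 1 -0.563 0.875
2 1 1.917 0.559
3 3 7.378 0.927
4 3 0.159 2.586
5 3 4.526 2.108
6 1 -5.229 2.818
7 1 4.475 0.947
8 1 -1.557 1.877
9 1 2.074 1.112
10 1 -0.165 1.408
11 1 1.205 1.085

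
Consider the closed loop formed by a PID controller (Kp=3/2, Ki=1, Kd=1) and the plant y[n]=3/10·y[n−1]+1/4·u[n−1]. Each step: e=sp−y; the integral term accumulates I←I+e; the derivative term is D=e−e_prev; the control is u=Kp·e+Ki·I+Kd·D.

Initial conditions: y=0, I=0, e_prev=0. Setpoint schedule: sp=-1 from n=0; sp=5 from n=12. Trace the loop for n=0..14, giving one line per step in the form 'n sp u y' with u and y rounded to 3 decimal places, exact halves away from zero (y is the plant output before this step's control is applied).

(exact arithmetic carried between steps; '≈' marks a value shown rounded to 6 d.p. or computed from one; I and e_prev carry over from the previous line; the table rounds u and y to 3 d.p., halves away from zero)
n=0: y=0, sp=-1, e=sp−y=-1; I=-1, D=e−e_prev=-1; u=3/2·(-1)+1·(-1)+1·(-1)=-3.5; next y=3/10·0+1/4·(-3.5)=-0.875
n=1: y=-0.875, sp=-1, e=sp−y=-0.125; I=-1.125, D=e−e_prev=0.875; u=3/2·(-0.125)+1·(-1.125)+1·0.875=-0.4375; next y=3/10·(-0.875)+1/4·(-0.4375)=-0.371875
n=2: y=-0.371875, sp=-1, e=sp−y=-0.628125; I=-1.753125, D=e−e_prev=-0.503125; u=3/2·(-0.628125)+1·(-1.753125)+1·(-0.503125)≈-3.198438; next y=3/10·(-0.371875)+1/4·(-3.198438)≈-0.911172
n=3: y≈-0.911172, sp=-1, e=sp−y≈-0.088828; I≈-1.841953, D=e−e_prev≈0.539297; u=3/2·(-0.088828)+1·(-1.841953)+1·0.539297≈-1.435898; next y=3/10·(-0.911172)+1/4·(-1.435898)≈-0.632326
n=4: y≈-0.632326, sp=-1, e=sp−y≈-0.367674; I≈-2.209627, D=e−e_prev≈-0.278846; u=3/2·(-0.367674)+1·(-2.209627)+1·(-0.278846)≈-3.039983; next y=3/10·(-0.632326)+1/4·(-3.039983)≈-0.949694
n=5: y≈-0.949694, sp=-1, e=sp−y≈-0.050306; I≈-2.259933, D=e−e_prev≈0.317368; u=3/2·(-0.050306)+1·(-2.259933)+1·0.317368≈-2.018025; next y=3/10·(-0.949694)+1/4·(-2.018025)≈-0.789414
n=6: y≈-0.789414, sp=-1, e=sp−y≈-0.210586; I≈-2.470519, D=e−e_prev≈-0.160279; u=3/2·(-0.210586)+1·(-2.470519)+1·(-0.160279)≈-2.946677; next y=3/10·(-0.789414)+1/4·(-2.946677)≈-0.973493
n=7: y≈-0.973493, sp=-1, e=sp−y≈-0.026507; I≈-2.497025, D=e−e_prev≈0.184079; u=3/2·(-0.026507)+1·(-2.497025)+1·0.184079≈-2.352706; next y=3/10·(-0.973493)+1/4·(-2.352706)≈-0.880225
n=8: y≈-0.880225, sp=-1, e=sp−y≈-0.119775; I≈-2.616801, D=e−e_prev≈-0.093269; u=3/2·(-0.119775)+1·(-2.616801)+1·(-0.093269)≈-2.889733; next y=3/10·(-0.880225)+1/4·(-2.889733)≈-0.986501
n=9: y≈-0.986501, sp=-1, e=sp−y≈-0.013499; I≈-2.630300, D=e−e_prev≈0.106276; u=3/2·(-0.013499)+1·(-2.630300)+1·0.106276≈-2.544273; next y=3/10·(-0.986501)+1/4·(-2.544273)≈-0.932019
n=10: y≈-0.932019, sp=-1, e=sp−y≈-0.067981; I≈-2.698282, D=e−e_prev≈-0.054482; u=3/2·(-0.067981)+1·(-2.698282)+1·(-0.054482)≈-2.854736; next y=3/10·(-0.932019)+1/4·(-2.854736)≈-0.993290
n=11: y≈-0.993290, sp=-1, e=sp−y≈-0.006710; I≈-2.704992, D=e−e_prev≈0.061271; u=3/2·(-0.006710)+1·(-2.704992)+1·0.061271≈-2.653787; next y=3/10·(-0.993290)+1/4·(-2.653787)≈-0.961434
n=12: y≈-0.961434, sp=5, e=sp−y≈5.961434; I≈3.256441, D=e−e_prev≈5.968144; u=3/2·5.961434+1·3.256441+1·5.968144≈18.166736; next y=3/10·(-0.961434)+1/4·18.166736≈4.253254
n=13: y≈4.253254, sp=5, e=sp−y≈0.746746; I≈4.003188, D=e−e_prev≈-5.214687; u=3/2·0.746746+1·4.003188+1·(-5.214687)≈-0.091381; next y=3/10·4.253254+1/4·(-0.091381)≈1.253131
n=14: y≈1.253131, sp=5, e=sp−y≈3.746869; I≈7.750057, D=e−e_prev≈3.000123; u=3/2·3.746869+1·7.750057+1·3.000123≈16.370483; next y=3/10·1.253131+1/4·16.370483≈4.468560

0 -1 -3.500 0.000
1 -1 -0.438 -0.875
2 -1 -3.198 -0.372
3 -1 -1.436 -0.911
4 -1 -3.040 -0.632
5 -1 -2.018 -0.950
6 -1 -2.947 -0.789
7 -1 -2.353 -0.973
8 -1 -2.890 -0.880
9 -1 -2.544 -0.987
10 -1 -2.855 -0.932
11 -1 -2.654 -0.993
12 5 18.167 -0.961
13 5 -0.091 4.253
14 5 16.370 1.253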